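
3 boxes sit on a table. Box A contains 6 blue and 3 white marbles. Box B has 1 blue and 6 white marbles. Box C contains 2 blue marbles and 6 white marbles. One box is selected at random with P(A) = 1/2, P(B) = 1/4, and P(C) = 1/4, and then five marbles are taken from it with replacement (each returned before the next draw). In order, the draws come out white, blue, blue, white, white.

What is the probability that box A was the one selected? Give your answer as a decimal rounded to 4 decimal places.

Compute the likelihood of the observed sequence for each case: P(data | box A) = (3/9)(6/9)(6/9)(3/9)(3/9) = 0.016461; P(data | box B) = (6/7)(1/7)(1/7)(6/7)(6/7) = 0.012852; P(data | box C) = (6/8)(2/8)(2/8)(6/8)(6/8) = 0.026367.
Weighting by the prior gives 1/2 · 0.016461 = 0.0082305, 1/4 · 0.012852 = 0.0032129, 1/4 · 0.026367 = 0.0065918; summing to 0.018035.
Hence P(box A | data) = (0.0082305) / (0.018035) = 0.45636.

0.4564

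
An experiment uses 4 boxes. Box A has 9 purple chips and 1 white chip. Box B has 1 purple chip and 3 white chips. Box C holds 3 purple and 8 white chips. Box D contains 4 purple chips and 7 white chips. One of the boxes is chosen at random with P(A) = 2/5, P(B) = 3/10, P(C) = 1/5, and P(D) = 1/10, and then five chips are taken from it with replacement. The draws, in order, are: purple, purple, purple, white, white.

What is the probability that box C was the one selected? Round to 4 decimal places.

Compute the likelihood of the observed sequence for each case: P(data | box A) = (9/10)(9/10)(9/10)(1/10)(1/10) = 0.00729; P(data | box B) = (1/4)(1/4)(1/4)(3/4)(3/4) = 0.0087891; P(data | box C) = (3/11)(3/11)(3/11)(8/11)(8/11) = 0.01073; P(data | box D) = (4/11)(4/11)(4/11)(7/11)(7/11) = 0.019472.
Weighting by the prior gives 2/5 · 0.00729 = 0.002916, 3/10 · 0.0087891 = 0.0026367, 1/5 · 0.01073 = 0.0021459, 1/10 · 0.019472 = 0.0019472; these sum to 0.0096458.
Hence P(box C | data) = (0.0021459) / (0.0096458) = 0.22247.

0.2225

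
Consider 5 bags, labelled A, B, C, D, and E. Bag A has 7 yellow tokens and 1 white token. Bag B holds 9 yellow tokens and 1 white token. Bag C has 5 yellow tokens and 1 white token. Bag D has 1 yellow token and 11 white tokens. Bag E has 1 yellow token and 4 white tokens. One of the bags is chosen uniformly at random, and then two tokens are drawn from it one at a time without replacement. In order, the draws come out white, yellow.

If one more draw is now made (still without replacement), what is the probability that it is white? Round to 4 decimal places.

0.4198

The likelihood of the observed sequence under each hypothesis: P(data | bag A) = (1/8)(7/7) = 1/8; P(data | bag B) = (1/10)(9/9) = 1/10; P(data | bag C) = (1/6)(5/5) = 1/6; P(data | bag D) = (11/12)(1/11) = 1/12; P(data | bag E) = (4/5)(1/4) = 1/5.
Weighting by the prior gives 1/5 · 1/8 = 1/40, 1/5 · 1/10 = 1/50, 1/5 · 1/6 = 1/30, 1/5 · 1/12 = 1/60, 1/5 · 1/5 = 1/25; with total 27/200.
Dividing through by the total gives posterior P(bag A | data) = 5/27, P(bag B | data) = 4/27, P(bag C | data) = 20/81, P(bag D | data) = 10/81, P(bag E | data) = 8/27.
The predictive probability is P(white next | data) = (0)(5/27) + (0)(4/27) + (0)(20/81) + (1)(10/81) + (1)(8/27) = 34/81.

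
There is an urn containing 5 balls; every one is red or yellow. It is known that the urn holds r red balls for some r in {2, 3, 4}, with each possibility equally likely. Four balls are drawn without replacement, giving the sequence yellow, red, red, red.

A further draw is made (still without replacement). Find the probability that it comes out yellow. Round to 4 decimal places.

Under each hypothesis, the probability of the observed sequence is: P(data | r = 2) = (3/5)(2/4)(1/3)(0/2) = 0; P(data | r = 3) = (2/5)(3/4)(2/3)(1/2) = 1/10; P(data | r = 4) = (1/5)(4/4)(3/3)(2/2) = 1/5.
Weighting by the prior gives 1/3 · 0 = 0, 1/3 · 1/10 = 1/30, 1/3 · 1/5 = 1/15; with total 1/10.
The posterior is then P(r = 2 | data) = 0, P(r = 3 | data) = 1/3, P(r = 4 | data) = 2/3.
So P(yellow next | data) = Σ P(yellow next | H) P(H | data) = (1)(1/3) + (0)(2/3) = 1/3.

0.3333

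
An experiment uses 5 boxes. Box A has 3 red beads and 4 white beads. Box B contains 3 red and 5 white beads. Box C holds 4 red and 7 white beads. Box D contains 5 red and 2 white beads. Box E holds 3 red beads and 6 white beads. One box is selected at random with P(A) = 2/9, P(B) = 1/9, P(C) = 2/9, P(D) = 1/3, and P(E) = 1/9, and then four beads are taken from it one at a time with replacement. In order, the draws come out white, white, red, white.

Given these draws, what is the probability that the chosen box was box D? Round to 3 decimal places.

Compute the likelihood of the observed sequence for each case: P(data | box A) = (4/7)(4/7)(3/7)(4/7) = 0.079967; P(data | box B) = (5/8)(5/8)(3/8)(5/8) = 0.091553; P(data | box C) = (7/11)(7/11)(4/11)(7/11) = 0.093709; P(data | box D) = (2/7)(2/7)(5/7)(2/7) = 0.01666; P(data | box E) = (6/9)(6/9)(3/9)(6/9) = 0.098765.
The prior-weighted likelihoods are 2/9 · 0.079967 = 0.01777, 1/9 · 0.091553 = 0.010173, 2/9 · 0.093709 = 0.020824, 1/3 · 0.01666 = 0.0055532, 1/9 · 0.098765 = 0.010974; summing to 0.065294.
Hence P(box D | data) = (0.0055532) / (0.065294) = 0.085049.

0.085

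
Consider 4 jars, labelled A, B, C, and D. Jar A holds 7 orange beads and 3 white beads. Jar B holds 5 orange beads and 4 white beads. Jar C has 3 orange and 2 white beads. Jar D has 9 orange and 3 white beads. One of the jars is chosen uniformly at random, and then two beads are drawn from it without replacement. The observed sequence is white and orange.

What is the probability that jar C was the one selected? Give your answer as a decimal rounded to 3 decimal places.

0.295

Compute the likelihood of the observed sequence for each case: P(data | jar A) = (3/10)(7/9) = 0.23333; P(data | jar B) = (4/9)(5/8) = 0.27778; P(data | jar C) = (2/5)(3/4) = 0.3; P(data | jar D) = (3/12)(9/11) = 0.20455.
Weighting by the prior gives 1/4 · 0.23333 = 0.058333, 1/4 · 0.27778 = 0.069444, 1/4 · 0.3 = 0.075, 1/4 · 0.20455 = 0.051136; summing to 0.25391.
Hence P(jar C | data) = (0.075) / (0.25391) = 0.29538.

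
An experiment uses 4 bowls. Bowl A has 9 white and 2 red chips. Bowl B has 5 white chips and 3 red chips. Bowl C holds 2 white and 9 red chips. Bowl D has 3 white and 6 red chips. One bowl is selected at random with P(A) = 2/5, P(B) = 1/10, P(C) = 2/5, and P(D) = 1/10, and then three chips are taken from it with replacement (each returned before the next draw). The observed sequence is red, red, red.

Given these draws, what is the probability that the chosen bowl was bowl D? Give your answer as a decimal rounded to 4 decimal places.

Compute the likelihood of the observed sequence for each case: P(data | bowl A) = (2/11)(2/11)(2/11) = 0.0060105; P(data | bowl B) = (3/8)(3/8)(3/8) = 0.052734; P(data | bowl C) = (9/11)(9/11)(9/11) = 0.54771; P(data | bowl D) = (6/9)(6/9)(6/9) = 0.2963.
Weighting by the prior gives 2/5 · 0.0060105 = 0.0024042, 1/10 · 0.052734 = 0.0052734, 2/5 · 0.54771 = 0.21908, 1/10 · 0.2963 = 0.02963; with total 0.25639.
Hence P(bowl D | data) = (0.02963) / (0.25639) = 0.11556.

0.1156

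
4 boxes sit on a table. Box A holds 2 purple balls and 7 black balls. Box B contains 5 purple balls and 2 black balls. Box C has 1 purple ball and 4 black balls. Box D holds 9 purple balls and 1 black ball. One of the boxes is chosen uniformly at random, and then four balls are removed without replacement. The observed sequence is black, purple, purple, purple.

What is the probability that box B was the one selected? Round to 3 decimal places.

For each hypothesis, P(data | H) works out to: P(data | box A) = (7/9)(2/8)(1/7)(0/6) = 0; P(data | box B) = (2/7)(5/6)(4/5)(3/4) = 1/7; P(data | box C) = (4/5)(1/4)(0/3) = 0; P(data | box D) = (1/10)(9/9)(8/8)(7/7) = 1/10.
The prior-weighted likelihoods are 1/4 · 0 = 0, 1/4 · 1/7 = 1/28, 1/4 · 0 = 0, 1/4 · 1/10 = 1/40; summing to 17/280.
So P(box B | data) = (1/28) / (17/280) = 10/17.

0.588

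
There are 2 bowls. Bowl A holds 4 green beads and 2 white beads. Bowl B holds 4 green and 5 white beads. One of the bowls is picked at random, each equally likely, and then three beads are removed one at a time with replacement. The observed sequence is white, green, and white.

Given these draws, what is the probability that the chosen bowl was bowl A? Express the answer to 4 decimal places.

Under each hypothesis, the probability of the observed sequence is: P(data | bowl A) = (2/6)(4/6)(2/6) = 2/27; P(data | bowl B) = (5/9)(4/9)(5/9) = 100/729.
Multiplying each by its prior: 1/2 · 2/27 = 1/27, 1/2 · 100/729 = 50/729; these sum to 77/729.
Hence P(bowl A | data) = (1/27) / (77/729) = 27/77.

0.3506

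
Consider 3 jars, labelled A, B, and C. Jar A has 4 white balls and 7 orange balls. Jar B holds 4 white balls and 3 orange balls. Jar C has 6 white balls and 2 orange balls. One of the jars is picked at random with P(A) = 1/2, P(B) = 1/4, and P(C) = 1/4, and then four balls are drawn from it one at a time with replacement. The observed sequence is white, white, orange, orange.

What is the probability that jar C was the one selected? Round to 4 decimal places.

0.1738

For each hypothesis, P(data | H) works out to: P(data | jar A) = (4/11)(4/11)(7/11)(7/11) = 0.053548; P(data | jar B) = (4/7)(4/7)(3/7)(3/7) = 0.059975; P(data | jar C) = (6/8)(6/8)(2/8)(2/8) = 0.035156.
The prior-weighted likelihoods are 1/2 · 0.053548 = 0.026774, 1/4 · 0.059975 = 0.014994, 1/4 · 0.035156 = 0.0087891; these sum to 0.050557.
Hence P(jar C | data) = (0.0087891) / (0.050557) = 0.17384.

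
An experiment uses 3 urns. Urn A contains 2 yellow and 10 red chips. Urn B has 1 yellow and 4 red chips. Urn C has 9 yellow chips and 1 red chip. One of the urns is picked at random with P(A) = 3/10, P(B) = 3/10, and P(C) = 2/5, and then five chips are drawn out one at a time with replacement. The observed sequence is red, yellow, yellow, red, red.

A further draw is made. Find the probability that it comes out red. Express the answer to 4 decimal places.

For each hypothesis, P(data | H) works out to: P(data | urn A) = (10/12)(2/12)(2/12)(10/12)(10/12) = 0.016075; P(data | urn B) = (4/5)(1/5)(1/5)(4/5)(4/5) = 0.02048; P(data | urn C) = (1/10)(9/10)(9/10)(1/10)(1/10) = 0.00081.
Multiplying each by its prior: 3/10 · 0.016075 = 0.0048225, 3/10 · 0.02048 = 0.006144, 2/5 · 0.00081 = 0.000324; with total 0.011291.
Normalising, the posterior is P(urn A | data) = 0.42713, P(urn B | data) = 0.54417, P(urn C | data) = 0.028697.
So P(red next | data) = Σ P(red next | H) P(H | data) = (5/6)(0.42713) + (4/5)(0.54417) + (1/10)(0.028697) = 0.79415.

0.7942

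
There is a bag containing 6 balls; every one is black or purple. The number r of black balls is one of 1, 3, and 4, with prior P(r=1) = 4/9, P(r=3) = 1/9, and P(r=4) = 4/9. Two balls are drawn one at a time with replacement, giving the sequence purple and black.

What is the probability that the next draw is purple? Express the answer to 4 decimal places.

The likelihood of the observed sequence under each hypothesis: P(data | r = 1) = (5/6)(1/6) = 5/36; P(data | r = 3) = (3/6)(3/6) = 1/4; P(data | r = 4) = (2/6)(4/6) = 2/9.
Weighting by the prior gives 4/9 · 5/36 = 5/81, 1/9 · 1/4 = 1/36, 4/9 · 2/9 = 8/81; with total 61/324.
The posterior is then P(r = 1 | data) = 20/61, P(r = 3 | data) = 9/61, P(r = 4 | data) = 32/61.
The predictive probability is P(purple next | data) = (5/6)(20/61) + (1/2)(9/61) + (1/3)(32/61) = 191/366.

0.5219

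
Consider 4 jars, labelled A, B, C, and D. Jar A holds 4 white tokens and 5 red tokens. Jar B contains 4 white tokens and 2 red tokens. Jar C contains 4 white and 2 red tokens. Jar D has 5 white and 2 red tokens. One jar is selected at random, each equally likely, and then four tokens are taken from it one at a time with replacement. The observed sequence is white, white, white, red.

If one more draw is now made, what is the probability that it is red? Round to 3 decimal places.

0.350

Compute the likelihood of the observed sequence for each case: P(data | jar A) = (4/9)(4/9)(4/9)(5/9) = 0.048773; P(data | jar B) = (4/6)(4/6)(4/6)(2/6) = 0.098765; P(data | jar C) = (4/6)(4/6)(4/6)(2/6) = 0.098765; P(data | jar D) = (5/7)(5/7)(5/7)(2/7) = 0.10412.
The prior-weighted likelihoods are 1/4 · 0.048773 = 0.012193, 1/4 · 0.098765 = 0.024691, 1/4 · 0.098765 = 0.024691, 1/4 · 0.10412 = 0.026031; summing to 0.087607.
The posterior is then P(jar A | data) = 0.13918, P(jar B | data) = 0.28184, P(jar C | data) = 0.28184, P(jar D | data) = 0.29713.
So P(red next | data) = Σ P(red next | H) P(H | data) = (5/9)(0.13918) + (1/3)(0.28184) + (1/3)(0.28184) + (2/7)(0.29713) = 0.35011.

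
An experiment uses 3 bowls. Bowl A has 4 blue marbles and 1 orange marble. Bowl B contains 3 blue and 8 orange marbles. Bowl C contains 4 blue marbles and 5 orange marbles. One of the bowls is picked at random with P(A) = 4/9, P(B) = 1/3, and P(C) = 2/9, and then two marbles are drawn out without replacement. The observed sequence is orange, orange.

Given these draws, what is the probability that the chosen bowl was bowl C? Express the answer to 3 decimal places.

0.267

For each hypothesis, P(data | H) works out to: P(data | bowl A) = (1/5)(0/4) = 0; P(data | bowl B) = (8/11)(7/10) = 0.50909; P(data | bowl C) = (5/9)(4/8) = 0.27778.
Weighting by the prior gives 4/9 · 0 = 0, 1/3 · 0.50909 = 0.1697, 2/9 · 0.27778 = 0.061728; summing to 0.23143.
Hence P(bowl C | data) = (0.061728) / (0.23143) = 0.26673.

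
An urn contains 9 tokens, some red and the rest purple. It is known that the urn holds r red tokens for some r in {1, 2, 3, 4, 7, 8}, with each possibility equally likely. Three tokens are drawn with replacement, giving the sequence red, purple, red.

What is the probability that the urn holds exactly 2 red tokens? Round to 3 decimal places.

Compute the likelihood of the observed sequence for each case: P(data | r = 1) = (1/9)(8/9)(1/9) = 0.010974; P(data | r = 2) = (2/9)(7/9)(2/9) = 0.038409; P(data | r = 3) = (3/9)(6/9)(3/9) = 0.074074; P(data | r = 4) = (4/9)(5/9)(4/9) = 0.10974; P(data | r = 7) = (7/9)(2/9)(7/9) = 0.13443; P(data | r = 8) = (8/9)(1/9)(8/9) = 0.087791.
Weighting by the prior gives 1/6 · 0.010974 = 0.001829, 1/6 · 0.038409 = 0.0064015, 1/6 · 0.074074 = 0.012346, 1/6 · 0.10974 = 0.01829, 1/6 · 0.13443 = 0.022405, 1/6 · 0.087791 = 0.014632; with total 0.075903.
Hence P(r = 2 | data) = (0.0064015) / (0.075903) = 0.084337.

0.084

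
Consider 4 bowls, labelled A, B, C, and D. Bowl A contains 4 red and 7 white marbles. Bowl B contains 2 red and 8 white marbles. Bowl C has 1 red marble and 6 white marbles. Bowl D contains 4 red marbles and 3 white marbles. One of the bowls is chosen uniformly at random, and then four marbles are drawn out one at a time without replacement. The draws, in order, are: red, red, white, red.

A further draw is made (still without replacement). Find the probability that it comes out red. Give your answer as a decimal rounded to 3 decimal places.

0.296

Under each hypothesis, the probability of the observed sequence is: P(data | bowl A) = (4/11)(3/10)(7/9)(2/8) = 0.021212; P(data | bowl B) = (2/10)(1/9)(8/8)(0/7) = 0; P(data | bowl C) = (1/7)(0/6) = 0; P(data | bowl D) = (4/7)(3/6)(3/5)(2/4) = 0.085714.
Weighting by the prior gives 1/4 · 0.021212 = 0.005303, 1/4 · 0 = 0, 1/4 · 0 = 0, 1/4 · 0.085714 = 0.021429; with total 0.026732.
The posterior is then P(bowl A | data) = 0.19838, P(bowl B | data) = 0, P(bowl C | data) = 0, P(bowl D | data) = 0.80162.
So P(red next | data) = Σ P(red next | H) P(H | data) = (1/7)(0.19838) + (1/3)(0.80162) = 0.29555.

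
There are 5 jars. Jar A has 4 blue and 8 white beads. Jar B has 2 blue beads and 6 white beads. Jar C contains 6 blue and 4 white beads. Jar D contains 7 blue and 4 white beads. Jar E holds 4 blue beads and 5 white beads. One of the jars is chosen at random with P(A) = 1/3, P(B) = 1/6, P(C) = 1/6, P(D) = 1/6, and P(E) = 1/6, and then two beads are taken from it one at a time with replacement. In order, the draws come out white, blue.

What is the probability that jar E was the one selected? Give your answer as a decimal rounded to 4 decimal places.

0.1829

Compute the likelihood of the observed sequence for each case: P(data | jar A) = (8/12)(4/12) = 0.22222; P(data | jar B) = (6/8)(2/8) = 0.1875; P(data | jar C) = (4/10)(6/10) = 0.24; P(data | jar D) = (4/11)(7/11) = 0.2314; P(data | jar E) = (5/9)(4/9) = 0.24691.
The prior-weighted likelihoods are 1/3 · 0.22222 = 0.074074, 1/6 · 0.1875 = 0.03125, 1/6 · 0.24 = 0.04, 1/6 · 0.2314 = 0.038567, 1/6 · 0.24691 = 0.041152; these sum to 0.22504.
Therefore the posterior P(jar E | data) = (0.041152) / (0.22504) = 0.18286.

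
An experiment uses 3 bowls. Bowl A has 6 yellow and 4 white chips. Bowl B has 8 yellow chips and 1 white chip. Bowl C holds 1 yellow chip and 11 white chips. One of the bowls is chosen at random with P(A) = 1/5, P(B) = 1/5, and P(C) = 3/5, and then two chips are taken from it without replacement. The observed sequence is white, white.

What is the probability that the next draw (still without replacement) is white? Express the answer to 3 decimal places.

Under each hypothesis, the probability of the observed sequence is: P(data | bowl A) = (4/10)(3/9) = 2/15; P(data | bowl B) = (1/9)(0/8) = 0; P(data | bowl C) = (11/12)(10/11) = 5/6.
Weighting by the prior gives 1/5 · 2/15 = 2/75, 1/5 · 0 = 0, 3/5 · 5/6 = 1/2; with total 79/150.
Dividing through by the total gives posterior P(bowl A | data) = 4/79, P(bowl B | data) = 0, P(bowl C | data) = 75/79.
Averaging over the posterior, P(white next | data) = (1/4)(4/79) + (9/10)(75/79) = 137/158.

0.867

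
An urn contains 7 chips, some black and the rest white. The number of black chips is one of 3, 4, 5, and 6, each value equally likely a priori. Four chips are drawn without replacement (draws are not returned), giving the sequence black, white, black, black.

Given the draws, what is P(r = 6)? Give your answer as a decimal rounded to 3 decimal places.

For each hypothesis, P(data | H) works out to: P(data | r = 3) = (3/7)(4/6)(2/5)(1/4) = 1/35; P(data | r = 4) = (4/7)(3/6)(3/5)(2/4) = 3/35; P(data | r = 5) = (5/7)(2/6)(4/5)(3/4) = 1/7; P(data | r = 6) = (6/7)(1/6)(5/5)(4/4) = 1/7.
Weighting by the prior gives 1/4 · 1/35 = 1/140, 1/4 · 3/35 = 3/140, 1/4 · 1/7 = 1/28, 1/4 · 1/7 = 1/28; these sum to 1/10.
By Bayes' rule, P(r = 6 | data) = (1/28) / (1/10) = 5/14.

0.357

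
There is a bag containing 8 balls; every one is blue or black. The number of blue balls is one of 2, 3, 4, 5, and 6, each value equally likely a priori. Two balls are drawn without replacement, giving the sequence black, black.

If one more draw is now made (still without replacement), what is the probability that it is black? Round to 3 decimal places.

0.500

For each hypothesis, P(data | H) works out to: P(data | r = 2) = (6/8)(5/7) = 15/28; P(data | r = 3) = (5/8)(4/7) = 5/14; P(data | r = 4) = (4/8)(3/7) = 3/14; P(data | r = 5) = (3/8)(2/7) = 3/28; P(data | r = 6) = (2/8)(1/7) = 1/28.
Multiplying each by its prior: 1/5 · 15/28 = 3/28, 1/5 · 5/14 = 1/14, 1/5 · 3/14 = 3/70, 1/5 · 3/28 = 3/140, 1/5 · 1/28 = 1/140; summing to 1/4.
Normalising, the posterior is P(r = 2 | data) = 3/7, P(r = 3 | data) = 2/7, P(r = 4 | data) = 6/35, P(r = 5 | data) = 3/35, P(r = 6 | data) = 1/35.
Averaging over the posterior, P(black next | data) = (2/3)(3/7) + (1/2)(2/7) + (1/3)(6/35) + (1/6)(3/35) + (0)(1/35) = 1/2.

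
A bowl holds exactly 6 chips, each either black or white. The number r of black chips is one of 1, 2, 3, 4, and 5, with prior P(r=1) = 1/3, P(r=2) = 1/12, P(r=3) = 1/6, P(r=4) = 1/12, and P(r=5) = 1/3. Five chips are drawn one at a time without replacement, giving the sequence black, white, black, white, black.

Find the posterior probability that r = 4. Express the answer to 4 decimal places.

0.4000

The likelihood of the observed sequence under each hypothesis: P(data | r = 1) = (1/6)(5/5)(0/4) = 0; P(data | r = 2) = (2/6)(4/5)(1/4)(3/3)(0/2) = 0; P(data | r = 3) = (3/6)(3/5)(2/4)(2/3)(1/2) = 1/20; P(data | r = 4) = (4/6)(2/5)(3/4)(1/3)(2/2) = 1/15; P(data | r = 5) = (5/6)(1/5)(4/4)(0/3) = 0.
Multiplying each by its prior: 1/3 · 0 = 0, 1/12 · 0 = 0, 1/6 · 1/20 = 1/120, 1/12 · 1/15 = 1/180, 1/3 · 0 = 0; these sum to 1/72.
So P(r = 4 | data) = (1/180) / (1/72) = 2/5.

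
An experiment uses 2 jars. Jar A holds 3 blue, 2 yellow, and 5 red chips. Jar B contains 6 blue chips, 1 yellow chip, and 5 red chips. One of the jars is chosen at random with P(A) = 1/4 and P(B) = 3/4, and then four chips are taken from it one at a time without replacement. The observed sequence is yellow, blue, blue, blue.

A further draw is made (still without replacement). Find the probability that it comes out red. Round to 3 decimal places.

For each hypothesis, P(data | H) works out to: P(data | jar A) = (2/10)(3/9)(2/8)(1/7) = 0.002381; P(data | jar B) = (1/12)(6/11)(5/10)(4/9) = 0.010101.
The prior-weighted likelihoods are 1/4 · 0.002381 = 0.00059524, 3/4 · 0.010101 = 0.0075758; with total 0.008171.
The posterior is then P(jar A | data) = 0.072848, P(jar B | data) = 0.92715.
Averaging over the posterior, P(red next | data) = (5/6)(0.072848) + (5/8)(0.92715) = 0.64018.

0.640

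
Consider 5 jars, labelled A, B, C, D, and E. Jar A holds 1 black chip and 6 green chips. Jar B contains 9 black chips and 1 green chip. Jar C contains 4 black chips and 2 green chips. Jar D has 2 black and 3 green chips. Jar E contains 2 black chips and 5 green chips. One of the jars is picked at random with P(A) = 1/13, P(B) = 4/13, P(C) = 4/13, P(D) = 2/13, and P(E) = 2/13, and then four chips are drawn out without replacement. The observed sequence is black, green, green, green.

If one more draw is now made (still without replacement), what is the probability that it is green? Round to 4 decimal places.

For each hypothesis, P(data | H) works out to: P(data | jar A) = (1/7)(6/6)(5/5)(4/4) = 1/7; P(data | jar B) = (9/10)(1/9)(0/8) = 0; P(data | jar C) = (4/6)(2/5)(1/4)(0/3) = 0; P(data | jar D) = (2/5)(3/4)(2/3)(1/2) = 1/10; P(data | jar E) = (2/7)(5/6)(4/5)(3/4) = 1/7.
Multiplying each by its prior: 1/13 · 1/7 = 1/91, 4/13 · 0 = 0, 4/13 · 0 = 0, 2/13 · 1/10 = 1/65, 2/13 · 1/7 = 2/91; summing to 22/455.
The posterior is then P(jar A | data) = 5/22, P(jar B | data) = 0, P(jar C | data) = 0, P(jar D | data) = 7/22, P(jar E | data) = 5/11.
Averaging over the posterior, P(green next | data) = (1)(5/22) + (0)(7/22) + (2/3)(5/11) = 35/66.

0.5303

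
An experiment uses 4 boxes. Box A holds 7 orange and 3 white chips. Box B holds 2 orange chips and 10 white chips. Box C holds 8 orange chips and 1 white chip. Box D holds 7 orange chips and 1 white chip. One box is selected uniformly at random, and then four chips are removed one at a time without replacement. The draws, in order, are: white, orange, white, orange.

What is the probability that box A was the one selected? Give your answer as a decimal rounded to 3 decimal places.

0.767

Under each hypothesis, the probability of the observed sequence is: P(data | box A) = (3/10)(7/9)(2/8)(6/7) = 0.05; P(data | box B) = (10/12)(2/11)(9/10)(1/9) = 0.015152; P(data | box C) = (1/9)(8/8)(0/7) = 0; P(data | box D) = (1/8)(7/7)(0/6) = 0.
The prior-weighted likelihoods are 1/4 · 0.05 = 0.0125, 1/4 · 0.015152 = 0.0037879, 1/4 · 0 = 0, 1/4 · 0 = 0; summing to 0.016288.
So P(box A | data) = (0.0125) / (0.016288) = 0.76744.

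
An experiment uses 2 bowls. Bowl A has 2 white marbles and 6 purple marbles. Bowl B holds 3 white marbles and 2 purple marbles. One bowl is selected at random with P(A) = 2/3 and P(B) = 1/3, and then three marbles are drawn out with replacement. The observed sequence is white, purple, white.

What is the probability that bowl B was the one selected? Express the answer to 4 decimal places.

Under each hypothesis, the probability of the observed sequence is: P(data | bowl A) = (2/8)(6/8)(2/8) = 0.046875; P(data | bowl B) = (3/5)(2/5)(3/5) = 0.144.
Weighting by the prior gives 2/3 · 0.046875 = 0.03125, 1/3 · 0.144 = 0.048; with total 0.07925.
By Bayes' rule, P(bowl B | data) = (0.048) / (0.07925) = 0.60568.

0.6057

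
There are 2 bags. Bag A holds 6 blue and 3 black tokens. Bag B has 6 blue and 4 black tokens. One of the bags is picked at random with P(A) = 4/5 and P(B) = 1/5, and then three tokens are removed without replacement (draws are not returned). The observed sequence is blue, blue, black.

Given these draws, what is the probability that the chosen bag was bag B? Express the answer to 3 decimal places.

Compute the likelihood of the observed sequence for each case: P(data | bag A) = (6/9)(5/8)(3/7) = 5/28; P(data | bag B) = (6/10)(5/9)(4/8) = 1/6.
Multiplying each by its prior: 4/5 · 5/28 = 1/7, 1/5 · 1/6 = 1/30; with total 37/210.
Therefore the posterior P(bag B | data) = (1/30) / (37/210) = 7/37.

0.189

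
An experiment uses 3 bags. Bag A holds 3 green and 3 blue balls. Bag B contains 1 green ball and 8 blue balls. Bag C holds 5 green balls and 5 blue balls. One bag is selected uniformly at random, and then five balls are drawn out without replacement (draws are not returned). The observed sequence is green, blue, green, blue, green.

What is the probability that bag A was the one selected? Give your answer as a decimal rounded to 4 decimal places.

0.5575

Compute the likelihood of the observed sequence for each case: P(data | bag A) = (3/6)(3/5)(2/4)(2/3)(1/2) = 0.05; P(data | bag B) = (1/9)(8/8)(0/7) = 0; P(data | bag C) = (5/10)(5/9)(4/8)(4/7)(3/6) = 0.039683.
The prior-weighted likelihoods are 1/3 · 0.05 = 0.016667, 1/3 · 0 = 0, 1/3 · 0.039683 = 0.013228; these sum to 0.029894.
By Bayes' rule, P(bag A | data) = (0.016667) / (0.029894) = 0.55752.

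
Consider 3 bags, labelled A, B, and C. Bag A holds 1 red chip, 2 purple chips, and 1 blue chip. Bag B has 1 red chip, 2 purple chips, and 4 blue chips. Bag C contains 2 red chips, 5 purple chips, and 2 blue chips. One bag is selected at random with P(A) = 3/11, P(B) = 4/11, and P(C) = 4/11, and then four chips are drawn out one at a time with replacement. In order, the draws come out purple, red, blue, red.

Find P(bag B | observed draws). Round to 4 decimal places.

0.2179

Under each hypothesis, the probability of the observed sequence is: P(data | bag A) = (2/4)(1/4)(1/4)(1/4) = 0.0078125; P(data | bag B) = (2/7)(1/7)(4/7)(1/7) = 0.0033319; P(data | bag C) = (5/9)(2/9)(2/9)(2/9) = 0.0060966.
Multiplying each by its prior: 3/11 · 0.0078125 = 0.0021307, 4/11 · 0.0033319 = 0.0012116, 4/11 · 0.0060966 = 0.002217; these sum to 0.0055593.
Therefore the posterior P(bag B | data) = (0.0012116) / (0.0055593) = 0.21795.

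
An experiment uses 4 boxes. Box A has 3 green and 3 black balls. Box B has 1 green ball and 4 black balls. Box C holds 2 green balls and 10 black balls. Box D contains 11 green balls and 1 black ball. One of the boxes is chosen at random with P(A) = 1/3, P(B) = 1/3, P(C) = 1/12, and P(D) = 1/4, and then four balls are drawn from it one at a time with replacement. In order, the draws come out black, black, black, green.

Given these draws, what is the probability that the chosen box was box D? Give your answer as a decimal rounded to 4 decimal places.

Under each hypothesis, the probability of the observed sequence is: P(data | box A) = (3/6)(3/6)(3/6)(3/6) = 0.0625; P(data | box B) = (4/5)(4/5)(4/5)(1/5) = 0.1024; P(data | box C) = (10/12)(10/12)(10/12)(2/12) = 0.096451; P(data | box D) = (1/12)(1/12)(1/12)(11/12) = 0.00053048.
Weighting by the prior gives 1/3 · 0.0625 = 0.020833, 1/3 · 0.1024 = 0.034133, 1/12 · 0.096451 = 0.0080376, 1/4 · 0.00053048 = 0.00013262; these sum to 0.063137.
Therefore the posterior P(box D | data) = (0.00013262) / (0.063137) = 0.0021005.

0.0021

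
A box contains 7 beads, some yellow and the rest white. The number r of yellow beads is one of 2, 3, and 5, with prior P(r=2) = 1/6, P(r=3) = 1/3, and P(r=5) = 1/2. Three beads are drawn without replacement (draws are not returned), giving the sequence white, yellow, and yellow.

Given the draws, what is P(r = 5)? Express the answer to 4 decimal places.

0.6742

Under each hypothesis, the probability of the observed sequence is: P(data | r = 2) = (5/7)(2/6)(1/5) = 1/21; P(data | r = 3) = (4/7)(3/6)(2/5) = 4/35; P(data | r = 5) = (2/7)(5/6)(4/5) = 4/21.
The prior-weighted likelihoods are 1/6 · 1/21 = 1/126, 1/3 · 4/35 = 4/105, 1/2 · 4/21 = 2/21; summing to 89/630.
By Bayes' rule, P(r = 5 | data) = (2/21) / (89/630) = 60/89.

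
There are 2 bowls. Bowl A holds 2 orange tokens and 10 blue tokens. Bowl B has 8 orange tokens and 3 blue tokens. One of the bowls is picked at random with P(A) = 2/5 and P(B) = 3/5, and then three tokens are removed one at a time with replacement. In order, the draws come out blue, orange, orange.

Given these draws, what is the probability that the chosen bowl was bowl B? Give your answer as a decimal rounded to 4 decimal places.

0.9034

For each hypothesis, P(data | H) works out to: P(data | bowl A) = (10/12)(2/12)(2/12) = 0.023148; P(data | bowl B) = (3/11)(8/11)(8/11) = 0.14425.
Multiplying each by its prior: 2/5 · 0.023148 = 0.0092593, 3/5 · 0.14425 = 0.086551; with total 0.095811.
Therefore the posterior P(bowl B | data) = (0.086551) / (0.095811) = 0.90336.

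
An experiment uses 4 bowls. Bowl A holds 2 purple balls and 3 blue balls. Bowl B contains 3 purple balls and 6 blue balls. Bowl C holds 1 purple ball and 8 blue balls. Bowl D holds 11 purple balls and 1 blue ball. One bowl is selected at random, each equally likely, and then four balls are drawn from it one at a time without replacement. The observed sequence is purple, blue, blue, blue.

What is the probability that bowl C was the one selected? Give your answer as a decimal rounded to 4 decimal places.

The likelihood of the observed sequence under each hypothesis: P(data | bowl A) = (2/5)(3/4)(2/3)(1/2) = 1/10; P(data | bowl B) = (3/9)(6/8)(5/7)(4/6) = 5/42; P(data | bowl C) = (1/9)(8/8)(7/7)(6/6) = 1/9; P(data | bowl D) = (11/12)(1/11)(0/10) = 0.
Multiplying each by its prior: 1/4 · 1/10 = 1/40, 1/4 · 5/42 = 5/168, 1/4 · 1/9 = 1/36, 1/4 · 0 = 0; with total 26/315.
Hence P(bowl C | data) = (1/36) / (26/315) = 35/104.

0.3365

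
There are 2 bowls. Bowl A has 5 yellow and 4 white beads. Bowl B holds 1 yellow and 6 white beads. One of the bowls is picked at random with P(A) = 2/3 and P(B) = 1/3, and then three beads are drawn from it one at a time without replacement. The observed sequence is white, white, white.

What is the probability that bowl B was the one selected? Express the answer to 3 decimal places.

0.857

Under each hypothesis, the probability of the observed sequence is: P(data | bowl A) = (4/9)(3/8)(2/7) = 1/21; P(data | bowl B) = (6/7)(5/6)(4/5) = 4/7.
Multiplying each by its prior: 2/3 · 1/21 = 2/63, 1/3 · 4/7 = 4/21; with total 2/9.
By Bayes' rule, P(bowl B | data) = (4/21) / (2/9) = 6/7.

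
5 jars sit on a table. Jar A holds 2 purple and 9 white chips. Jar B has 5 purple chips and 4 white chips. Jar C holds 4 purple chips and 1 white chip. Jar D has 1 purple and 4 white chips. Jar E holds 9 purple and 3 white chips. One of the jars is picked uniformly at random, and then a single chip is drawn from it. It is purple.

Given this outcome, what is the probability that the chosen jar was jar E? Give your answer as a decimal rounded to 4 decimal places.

For each hypothesis, P(data | H) works out to: P(data | jar A) = (2/11) = 2/11; P(data | jar B) = (5/9) = 5/9; P(data | jar C) = (4/5) = 4/5; P(data | jar D) = (1/5) = 1/5; P(data | jar E) = (9/12) = 3/4.
The prior-weighted likelihoods are 1/5 · 2/11 = 2/55, 1/5 · 5/9 = 1/9, 1/5 · 4/5 = 4/25, 1/5 · 1/5 = 1/25, 1/5 · 3/4 = 3/20; these sum to 197/396.
Hence P(jar E | data) = (3/20) / (197/396) = 297/985.

0.3015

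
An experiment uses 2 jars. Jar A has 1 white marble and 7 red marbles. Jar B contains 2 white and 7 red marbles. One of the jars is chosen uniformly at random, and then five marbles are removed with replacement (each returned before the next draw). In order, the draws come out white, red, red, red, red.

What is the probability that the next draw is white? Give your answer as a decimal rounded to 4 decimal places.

0.1761

The likelihood of the observed sequence under each hypothesis: P(data | jar A) = (1/8)(7/8)(7/8)(7/8)(7/8) = 0.073273; P(data | jar B) = (2/9)(7/9)(7/9)(7/9)(7/9) = 0.081322.
Weighting by the prior gives 1/2 · 0.073273 = 0.036636, 1/2 · 0.081322 = 0.040661; with total 0.077297.
The posterior is then P(jar A | data) = 0.47397, P(jar B | data) = 0.52603.
Averaging over the posterior, P(white next | data) = (1/8)(0.47397) + (2/9)(0.52603) = 0.17614.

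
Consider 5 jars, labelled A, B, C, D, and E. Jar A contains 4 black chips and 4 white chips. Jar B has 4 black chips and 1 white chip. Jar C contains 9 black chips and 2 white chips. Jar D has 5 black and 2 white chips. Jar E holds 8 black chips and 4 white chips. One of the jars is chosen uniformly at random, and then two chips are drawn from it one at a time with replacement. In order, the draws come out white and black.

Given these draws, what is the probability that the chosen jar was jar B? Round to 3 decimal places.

Compute the likelihood of the observed sequence for each case: P(data | jar A) = (4/8)(4/8) = 0.25; P(data | jar B) = (1/5)(4/5) = 0.16; P(data | jar C) = (2/11)(9/11) = 0.14876; P(data | jar D) = (2/7)(5/7) = 0.20408; P(data | jar E) = (4/12)(8/12) = 0.22222.
Weighting by the prior gives 1/5 · 0.25 = 0.05, 1/5 · 0.16 = 0.032, 1/5 · 0.14876 = 0.029752, 1/5 · 0.20408 = 0.040816, 1/5 · 0.22222 = 0.044444; summing to 0.19701.
By Bayes' rule, P(jar B | data) = (0.032) / (0.19701) = 0.16243.

0.162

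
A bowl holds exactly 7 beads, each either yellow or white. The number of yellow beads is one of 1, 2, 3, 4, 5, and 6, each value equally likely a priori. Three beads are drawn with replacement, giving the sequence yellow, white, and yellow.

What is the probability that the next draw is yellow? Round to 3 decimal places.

For each hypothesis, P(data | H) works out to: P(data | r = 1) = (1/7)(6/7)(1/7) = 0.017493; P(data | r = 2) = (2/7)(5/7)(2/7) = 0.058309; P(data | r = 3) = (3/7)(4/7)(3/7) = 0.10496; P(data | r = 4) = (4/7)(3/7)(4/7) = 0.13994; P(data | r = 5) = (5/7)(2/7)(5/7) = 0.14577; P(data | r = 6) = (6/7)(1/7)(6/7) = 0.10496.
The prior-weighted likelihoods are 1/6 · 0.017493 = 0.0029155, 1/6 · 0.058309 = 0.0097182, 1/6 · 0.10496 = 0.017493, 1/6 · 0.13994 = 0.023324, 1/6 · 0.14577 = 0.024295, 1/6 · 0.10496 = 0.017493; summing to 0.095238.
Normalising, the posterior is P(r = 1 | data) = 0.030612, P(r = 2 | data) = 0.10204, P(r = 3 | data) = 0.18367, P(r = 4 | data) = 0.2449, P(r = 5 | data) = 0.2551, P(r = 6 | data) = 0.18367.
The predictive probability is P(yellow next | data) = (1/7)(0.030612) + (2/7)(0.10204) + (3/7)(0.18367) + (4/7)(0.2449) + (5/7)(0.2551) + (6/7)(0.18367) = 0.59184.

0.592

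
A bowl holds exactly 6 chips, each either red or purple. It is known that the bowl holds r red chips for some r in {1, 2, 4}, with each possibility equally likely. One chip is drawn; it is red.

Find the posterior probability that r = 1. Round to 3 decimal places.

For each hypothesis, P(data | H) works out to: P(data | r = 1) = (1/6) = 1/6; P(data | r = 2) = (2/6) = 1/3; P(data | r = 4) = (4/6) = 2/3.
Multiplying each by its prior: 1/3 · 1/6 = 1/18, 1/3 · 1/3 = 1/9, 1/3 · 2/3 = 2/9; these sum to 7/18.
Hence P(r = 1 | data) = (1/18) / (7/18) = 1/7.

0.143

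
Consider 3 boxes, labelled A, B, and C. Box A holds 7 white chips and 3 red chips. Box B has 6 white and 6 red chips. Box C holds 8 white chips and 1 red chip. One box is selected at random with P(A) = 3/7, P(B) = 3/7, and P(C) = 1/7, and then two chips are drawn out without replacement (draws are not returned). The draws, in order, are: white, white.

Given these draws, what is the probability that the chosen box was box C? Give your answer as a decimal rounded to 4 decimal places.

0.2720

Compute the likelihood of the observed sequence for each case: P(data | box A) = (7/10)(6/9) = 0.46667; P(data | box B) = (6/12)(5/11) = 0.22727; P(data | box C) = (8/9)(7/8) = 0.77778.
Multiplying each by its prior: 3/7 · 0.46667 = 0.2, 3/7 · 0.22727 = 0.097403, 1/7 · 0.77778 = 0.11111; with total 0.40851.
So P(box C | data) = (0.11111) / (0.40851) = 0.27199.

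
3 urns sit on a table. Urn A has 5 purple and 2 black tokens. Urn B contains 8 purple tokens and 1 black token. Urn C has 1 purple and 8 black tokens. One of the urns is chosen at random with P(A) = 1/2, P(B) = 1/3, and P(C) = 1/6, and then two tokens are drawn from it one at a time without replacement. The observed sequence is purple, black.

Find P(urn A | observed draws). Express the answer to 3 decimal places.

0.682

Compute the likelihood of the observed sequence for each case: P(data | urn A) = (5/7)(2/6) = 5/21; P(data | urn B) = (8/9)(1/8) = 1/9; P(data | urn C) = (1/9)(8/8) = 1/9.
Weighting by the prior gives 1/2 · 5/21 = 5/42, 1/3 · 1/9 = 1/27, 1/6 · 1/9 = 1/54; summing to 11/63.
By Bayes' rule, P(urn A | data) = (5/42) / (11/63) = 15/22.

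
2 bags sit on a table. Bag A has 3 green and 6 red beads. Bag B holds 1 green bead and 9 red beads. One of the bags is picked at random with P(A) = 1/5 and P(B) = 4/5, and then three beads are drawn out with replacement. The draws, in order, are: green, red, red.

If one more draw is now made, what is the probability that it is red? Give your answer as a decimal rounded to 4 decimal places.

The likelihood of the observed sequence under each hypothesis: P(data | bag A) = (3/9)(6/9)(6/9) = 0.14815; P(data | bag B) = (1/10)(9/10)(9/10) = 0.081.
Weighting by the prior gives 1/5 · 0.14815 = 0.02963, 4/5 · 0.081 = 0.0648; summing to 0.09443.
Normalising, the posterior is P(bag A | data) = 0.31377, P(bag B | data) = 0.68623.
Averaging over the posterior, P(red next | data) = (2/3)(0.31377) + (9/10)(0.68623) = 0.82679.

0.8268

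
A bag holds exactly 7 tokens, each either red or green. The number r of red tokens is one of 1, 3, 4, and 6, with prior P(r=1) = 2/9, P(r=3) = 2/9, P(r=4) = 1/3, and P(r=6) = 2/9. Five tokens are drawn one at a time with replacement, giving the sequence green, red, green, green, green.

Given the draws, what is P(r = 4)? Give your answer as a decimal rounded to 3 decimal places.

The likelihood of the observed sequence under each hypothesis: P(data | r = 1) = (6/7)(1/7)(6/7)(6/7)(6/7) = 0.077111; P(data | r = 3) = (4/7)(3/7)(4/7)(4/7)(4/7) = 0.045695; P(data | r = 4) = (3/7)(4/7)(3/7)(3/7)(3/7) = 0.019278; P(data | r = 6) = (1/7)(6/7)(1/7)(1/7)(1/7) = 0.00035699.
Multiplying each by its prior: 2/9 · 0.077111 = 0.017136, 2/9 · 0.045695 = 0.010154, 1/3 · 0.019278 = 0.0064259, 2/9 · 0.00035699 = 7.9332e-05; summing to 0.033795.
Hence P(r = 4 | data) = (0.0064259) / (0.033795) = 0.19014.

0.190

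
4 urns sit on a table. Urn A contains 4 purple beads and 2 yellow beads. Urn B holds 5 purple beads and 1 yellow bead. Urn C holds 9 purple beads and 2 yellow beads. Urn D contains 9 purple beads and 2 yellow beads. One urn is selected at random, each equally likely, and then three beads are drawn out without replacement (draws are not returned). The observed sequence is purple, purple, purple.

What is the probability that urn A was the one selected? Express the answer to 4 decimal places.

The likelihood of the observed sequence under each hypothesis: P(data | urn A) = (4/6)(3/5)(2/4) = 1/5; P(data | urn B) = (5/6)(4/5)(3/4) = 1/2; P(data | urn C) = (9/11)(8/10)(7/9) = 28/55; P(data | urn D) = (9/11)(8/10)(7/9) = 28/55.
The prior-weighted likelihoods are 1/4 · 1/5 = 1/20, 1/4 · 1/2 = 1/8, 1/4 · 28/55 = 7/55, 1/4 · 28/55 = 7/55; summing to 189/440.
Hence P(urn A | data) = (1/20) / (189/440) = 22/189.

0.1164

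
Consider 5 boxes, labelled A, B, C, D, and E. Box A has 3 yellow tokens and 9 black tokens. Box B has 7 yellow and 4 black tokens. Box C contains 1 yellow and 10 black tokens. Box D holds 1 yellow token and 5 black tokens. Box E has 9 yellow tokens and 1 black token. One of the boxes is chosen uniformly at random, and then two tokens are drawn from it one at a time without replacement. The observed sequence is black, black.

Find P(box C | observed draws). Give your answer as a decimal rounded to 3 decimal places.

Under each hypothesis, the probability of the observed sequence is: P(data | box A) = (9/12)(8/11) = 6/11; P(data | box B) = (4/11)(3/10) = 6/55; P(data | box C) = (10/11)(9/10) = 9/11; P(data | box D) = (5/6)(4/5) = 2/3; P(data | box E) = (1/10)(0/9) = 0.
Multiplying each by its prior: 1/5 · 6/11 = 6/55, 1/5 · 6/55 = 6/275, 1/5 · 9/11 = 9/55, 1/5 · 2/3 = 2/15, 1/5 · 0 = 0; these sum to 353/825.
By Bayes' rule, P(box C | data) = (9/55) / (353/825) = 135/353.

0.382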